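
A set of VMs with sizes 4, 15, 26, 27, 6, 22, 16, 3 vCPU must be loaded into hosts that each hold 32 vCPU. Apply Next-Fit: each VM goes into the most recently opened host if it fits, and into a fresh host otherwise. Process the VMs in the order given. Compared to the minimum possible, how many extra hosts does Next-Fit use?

1

Next-Fit: [4,15] [26] [27] [6,22] [16,3] → 5 hosts.
Total size 119 vCPU; any packing needs at least ⌈119/32⌉ = 4 hosts.
An optimal packing achieves that bound: [27,4] [26,6] [22,3] [16,15] → 4 hosts.
Excess: 5 − 4 = 1.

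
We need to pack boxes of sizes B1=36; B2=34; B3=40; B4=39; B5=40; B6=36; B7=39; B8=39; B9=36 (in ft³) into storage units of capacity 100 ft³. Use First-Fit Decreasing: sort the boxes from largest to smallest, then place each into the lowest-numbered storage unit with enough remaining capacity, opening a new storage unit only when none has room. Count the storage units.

Sorted descending: 40, 40, 39, 39, 39, 36, 36, 36, 34.
storage unit 1: place 40 ft³, 60 ft³ left
storage unit 1: place 40 ft³, 20 ft³ left
storage unit 2: place 39 ft³, 61 ft³ left
storage unit 2: place 39 ft³, 22 ft³ left
storage unit 3: place 39 ft³, 61 ft³ left
storage unit 3: place 36 ft³, 25 ft³ left
storage unit 4: place 36 ft³, 64 ft³ left
storage unit 4: place 36 ft³, 28 ft³ left
storage unit 5: place 34 ft³, 66 ft³ left
Final storage units: [40,40] [39,39] [39,36] [36,36] [34].

5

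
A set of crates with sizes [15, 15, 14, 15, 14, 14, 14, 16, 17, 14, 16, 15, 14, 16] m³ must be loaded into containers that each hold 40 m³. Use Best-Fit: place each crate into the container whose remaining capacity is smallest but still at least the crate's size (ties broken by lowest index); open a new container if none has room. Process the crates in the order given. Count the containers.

7

Put 15 m³ in container 1; 25 m³ remain.
Put 15 m³ in container 1; 10 m³ remain.
Put 14 m³ in container 2; 26 m³ remain.
Put 15 m³ in container 2; 11 m³ remain.
Put 14 m³ in container 3; 26 m³ remain.
Put 14 m³ in container 3; 12 m³ remain.
Put 14 m³ in container 4; 26 m³ remain.
Put 16 m³ in container 4; 10 m³ remain.
Put 17 m³ in container 5; 23 m³ remain.
Put 14 m³ in container 5; 9 m³ remain.
Put 16 m³ in container 6; 24 m³ remain.
Put 15 m³ in container 6; 9 m³ remain.
Put 14 m³ in container 7; 26 m³ remain.
Put 16 m³ in container 7; 10 m³ remain.
Final containers: [15,15] [14,15] [14,14] [14,16] [17,14] [16,15] [14,16].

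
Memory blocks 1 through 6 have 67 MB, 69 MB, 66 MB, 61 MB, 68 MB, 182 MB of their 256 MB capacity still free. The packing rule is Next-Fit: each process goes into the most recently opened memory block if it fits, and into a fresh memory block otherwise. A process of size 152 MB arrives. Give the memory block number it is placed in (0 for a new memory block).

Next-Fit only looks at memory block 6, which has 182 MB free.
152 MB fits there.

6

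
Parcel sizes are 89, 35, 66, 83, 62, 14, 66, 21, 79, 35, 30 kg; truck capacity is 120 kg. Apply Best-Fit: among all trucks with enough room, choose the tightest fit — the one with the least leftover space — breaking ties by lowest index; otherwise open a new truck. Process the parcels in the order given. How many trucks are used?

truck 1: place 89 kg, 31 kg left
truck 2: place 35 kg, 85 kg left
truck 2: place 66 kg, 19 kg left
truck 3: place 83 kg, 37 kg left
truck 4: place 62 kg, 58 kg left
truck 2: place 14 kg, 5 kg left
truck 5: place 66 kg, 54 kg left
truck 1: place 21 kg, 10 kg left
truck 6: place 79 kg, 41 kg left
truck 3: place 35 kg, 2 kg left
truck 6: place 30 kg, 11 kg left

6 trucks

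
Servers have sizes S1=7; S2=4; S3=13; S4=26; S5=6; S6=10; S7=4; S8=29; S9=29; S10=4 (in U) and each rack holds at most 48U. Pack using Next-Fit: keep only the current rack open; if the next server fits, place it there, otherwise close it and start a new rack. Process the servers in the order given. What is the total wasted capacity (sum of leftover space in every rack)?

Put S1 (7U) in rack 1; 41U remain.
Put S2 (4U) in rack 1; 37U remain.
Put S3 (13U) in rack 1; 24U remain.
Put S4 (26U) in rack 2; 22U remain.
Put S5 (6U) in rack 2; 16U remain.
Put S6 (10U) in rack 2; 6U remain.
Put S7 (4U) in rack 2; 2U remain.
Put S8 (29U) in rack 3; 19U remain.
Put S9 (29U) in rack 4; 19U remain.
Put S10 (4U) in rack 4; 15U remain.
4 racks × 48U = 192U; used 132U; unused 60U.

60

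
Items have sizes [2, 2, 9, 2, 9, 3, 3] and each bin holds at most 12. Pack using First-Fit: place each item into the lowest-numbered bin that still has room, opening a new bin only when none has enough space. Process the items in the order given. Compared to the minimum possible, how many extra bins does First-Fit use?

0

First-Fit: [2,2,2,3,3] [9] [9] → 3 bins.
Total size 30; any packing needs at least ⌈30/12⌉ = 3 bins.
So 3 is already optimal.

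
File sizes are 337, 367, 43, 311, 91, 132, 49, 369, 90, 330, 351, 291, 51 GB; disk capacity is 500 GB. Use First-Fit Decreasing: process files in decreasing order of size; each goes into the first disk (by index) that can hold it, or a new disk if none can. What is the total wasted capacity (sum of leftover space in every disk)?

688

Sorted descending: 369, 367, 351, 337, 330, 311, 291, 132, 91, 90, 51, 49, 43.
disk 1: place 369 GB, 131 GB left
disk 2: place 367 GB, 133 GB left
disk 3: place 351 GB, 149 GB left
disk 4: place 337 GB, 163 GB left
disk 5: place 330 GB, 170 GB left
disk 6: place 311 GB, 189 GB left
disk 7: place 291 GB, 209 GB left
disk 2: place 132 GB, 1 GB left
disk 1: place 91 GB, 40 GB left
disk 3: place 90 GB, 59 GB left
disk 3: place 51 GB, 8 GB left
disk 4: place 49 GB, 114 GB left
disk 4: place 43 GB, 71 GB left
7 disks × 500 GB = 3500 GB; used 2812 GB; unused 688 GB.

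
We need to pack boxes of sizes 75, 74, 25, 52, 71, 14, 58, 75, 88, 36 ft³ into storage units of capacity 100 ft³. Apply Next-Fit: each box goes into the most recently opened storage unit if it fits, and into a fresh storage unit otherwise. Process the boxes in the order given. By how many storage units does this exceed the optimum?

Next-Fit: [75] [74,25] [52] [71,14] [58] [75] [88] [36] → 8 storage units.
7 boxes exceed 50 ft³ (half the capacity), and no two of those can share a storage unit, so at least 7 storage units are needed.
An optimal packing achieves that bound: [88] [75,25] [75,14] [74] [71] [58,36] [52] → 7 storage units.
Excess: 8 − 7 = 1.

1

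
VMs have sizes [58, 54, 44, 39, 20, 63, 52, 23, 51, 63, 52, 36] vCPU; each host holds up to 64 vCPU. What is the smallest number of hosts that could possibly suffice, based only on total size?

Total size = 58 + 54 + 44 + 39 + 20 + 63 + 52 + 23 + 51 + 63 + 52 + 36 = 555 vCPU.
⌈555 / 64⌉ = 9.

9 hosts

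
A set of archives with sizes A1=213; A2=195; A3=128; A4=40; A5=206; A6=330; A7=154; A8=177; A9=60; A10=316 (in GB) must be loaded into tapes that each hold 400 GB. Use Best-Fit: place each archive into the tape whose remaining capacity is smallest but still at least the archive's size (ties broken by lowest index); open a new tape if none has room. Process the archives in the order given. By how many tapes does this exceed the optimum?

0

Best-Fit: [213,128,40] [195,177] [206,154] [330,60] [316] → 5 tapes.
Total size 1819 GB; any packing needs at least ⌈1819/400⌉ = 5 tapes.
So 5 is already optimal.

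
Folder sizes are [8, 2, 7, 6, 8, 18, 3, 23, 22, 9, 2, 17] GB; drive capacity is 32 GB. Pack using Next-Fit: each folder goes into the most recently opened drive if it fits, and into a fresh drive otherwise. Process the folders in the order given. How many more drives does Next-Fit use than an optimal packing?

1

Next-Fit: [8,2,7,6,8] [18,3] [23] [22,9] [2,17] → 5 drives.
Total size 125 GB; any packing needs at least ⌈125/32⌉ = 4 drives.
An optimal packing achieves that bound: [23,9] [22,8,2] [18,8,6] [17,7,3,2] → 4 drives.
Excess: 5 − 4 = 1.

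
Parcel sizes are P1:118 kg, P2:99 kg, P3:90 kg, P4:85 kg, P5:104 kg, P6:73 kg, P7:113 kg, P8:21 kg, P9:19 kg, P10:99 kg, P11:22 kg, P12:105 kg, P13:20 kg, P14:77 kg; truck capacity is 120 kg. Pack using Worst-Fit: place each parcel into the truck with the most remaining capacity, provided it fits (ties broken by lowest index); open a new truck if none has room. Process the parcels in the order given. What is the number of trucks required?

10

P1 (118 kg) → truck 1 (remaining 2 kg)
P2 (99 kg) → truck 2 (remaining 21 kg)
P3 (90 kg) → truck 3 (remaining 30 kg)
P4 (85 kg) → truck 4 (remaining 35 kg)
P5 (104 kg) → truck 5 (remaining 16 kg)
P6 (73 kg) → truck 6 (remaining 47 kg)
P7 (113 kg) → truck 7 (remaining 7 kg)
P8 (21 kg) → truck 6 (remaining 26 kg)
P9 (19 kg) → truck 4 (remaining 16 kg)
P10 (99 kg) → truck 8 (remaining 21 kg)
P11 (22 kg) → truck 3 (remaining 8 kg)
P12 (105 kg) → truck 9 (remaining 15 kg)
P13 (20 kg) → truck 6 (remaining 6 kg)
P14 (77 kg) → truck 10 (remaining 43 kg)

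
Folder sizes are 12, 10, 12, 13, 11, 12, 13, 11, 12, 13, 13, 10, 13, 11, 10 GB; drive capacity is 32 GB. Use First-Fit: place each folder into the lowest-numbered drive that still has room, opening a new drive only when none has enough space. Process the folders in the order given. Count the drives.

drive 1: place 12 GB, 20 GB left
drive 1: place 10 GB, 10 GB left
drive 2: place 12 GB, 20 GB left
drive 2: place 13 GB, 7 GB left
drive 3: place 11 GB, 21 GB left
drive 3: place 12 GB, 9 GB left
drive 4: place 13 GB, 19 GB left
drive 4: place 11 GB, 8 GB left
drive 5: place 12 GB, 20 GB left
drive 5: place 13 GB, 7 GB left
drive 6: place 13 GB, 19 GB left
drive 1: place 10 GB, 0 GB left
drive 6: place 13 GB, 6 GB left
drive 7: place 11 GB, 21 GB left
drive 7: place 10 GB, 11 GB left
Final drives: [12,10,10] [12,13] [11,12] [13,11] [12,13] [13,13] [11,10].

7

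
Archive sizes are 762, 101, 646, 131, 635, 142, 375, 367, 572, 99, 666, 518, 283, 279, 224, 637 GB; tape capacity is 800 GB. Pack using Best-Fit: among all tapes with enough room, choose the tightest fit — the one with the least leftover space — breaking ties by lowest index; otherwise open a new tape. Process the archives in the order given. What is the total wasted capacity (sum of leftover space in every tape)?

762 GB → tape 1 (remaining 38 GB)
101 GB → tape 2 (remaining 699 GB)
646 GB → tape 2 (remaining 53 GB)
131 GB → tape 3 (remaining 669 GB)
635 GB → tape 3 (remaining 34 GB)
142 GB → tape 4 (remaining 658 GB)
375 GB → tape 4 (remaining 283 GB)
367 GB → tape 5 (remaining 433 GB)
572 GB → tape 6 (remaining 228 GB)
99 GB → tape 6 (remaining 129 GB)
666 GB → tape 7 (remaining 134 GB)
518 GB → tape 8 (remaining 282 GB)
283 GB → tape 4 (remaining 0 GB)
279 GB → tape 8 (remaining 3 GB)
224 GB → tape 5 (remaining 209 GB)
637 GB → tape 9 (remaining 163 GB)
9 tapes × 800 GB = 7200 GB; used 6437 GB; unused 763 GB.

763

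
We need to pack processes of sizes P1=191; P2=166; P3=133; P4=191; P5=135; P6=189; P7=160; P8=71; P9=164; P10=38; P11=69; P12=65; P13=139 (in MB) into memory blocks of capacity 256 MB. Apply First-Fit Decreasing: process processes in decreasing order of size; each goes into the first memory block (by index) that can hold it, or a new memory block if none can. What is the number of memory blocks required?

Sorted descending: 191, 191, 189, 166, 164, 160, 139, 135, 133, 71, 69, 65, 38.
191 MB → memory block 1 (remaining 65 MB)
191 MB → memory block 2 (remaining 65 MB)
189 MB → memory block 3 (remaining 67 MB)
166 MB → memory block 4 (remaining 90 MB)
164 MB → memory block 5 (remaining 92 MB)
160 MB → memory block 6 (remaining 96 MB)
139 MB → memory block 7 (remaining 117 MB)
135 MB → memory block 8 (remaining 121 MB)
133 MB → memory block 9 (remaining 123 MB)
71 MB → memory block 4 (remaining 19 MB)
69 MB → memory block 5 (remaining 23 MB)
65 MB → memory block 1 (remaining 0 MB)
38 MB → memory block 2 (remaining 27 MB)
Final memory blocks: [191,65] [191,38] [189] [166,71] [164,69] [160] [139] [135] [133].

9 memory blocks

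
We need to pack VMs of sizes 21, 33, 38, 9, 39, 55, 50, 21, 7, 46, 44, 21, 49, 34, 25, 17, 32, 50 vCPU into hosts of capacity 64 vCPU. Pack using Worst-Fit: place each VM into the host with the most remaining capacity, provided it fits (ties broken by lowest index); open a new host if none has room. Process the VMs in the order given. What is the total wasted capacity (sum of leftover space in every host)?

host 1: place 21 vCPU, 43 vCPU left
host 1: place 33 vCPU, 10 vCPU left
host 2: place 38 vCPU, 26 vCPU left
host 2: place 9 vCPU, 17 vCPU left
host 3: place 39 vCPU, 25 vCPU left
host 4: place 55 vCPU, 9 vCPU left
host 5: place 50 vCPU, 14 vCPU left
host 3: place 21 vCPU, 4 vCPU left
host 2: place 7 vCPU, 10 vCPU left
host 6: place 46 vCPU, 18 vCPU left
host 7: place 44 vCPU, 20 vCPU left
host 8: place 21 vCPU, 43 vCPU left
host 9: place 49 vCPU, 15 vCPU left
host 8: place 34 vCPU, 9 vCPU left
host 10: place 25 vCPU, 39 vCPU left
host 10: place 17 vCPU, 22 vCPU left
host 11: place 32 vCPU, 32 vCPU left
host 12: place 50 vCPU, 14 vCPU left
12 hosts × 64 vCPU = 768 vCPU; used 591 vCPU; unused 177 vCPU.

177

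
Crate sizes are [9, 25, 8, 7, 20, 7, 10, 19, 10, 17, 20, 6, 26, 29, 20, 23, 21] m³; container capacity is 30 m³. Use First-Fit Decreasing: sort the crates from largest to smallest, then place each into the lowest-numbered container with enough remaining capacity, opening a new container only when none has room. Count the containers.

Sorted descending: 29, 26, 25, 23, 21, 20, 20, 20, 19, 17, 10, 10, 9, 8, 7, 7, 6.
container 1: place 29 m³, 1 m³ left
container 2: place 26 m³, 4 m³ left
container 3: place 25 m³, 5 m³ left
container 4: place 23 m³, 7 m³ left
container 5: place 21 m³, 9 m³ left
container 6: place 20 m³, 10 m³ left
container 7: place 20 m³, 10 m³ left
container 8: place 20 m³, 10 m³ left
container 9: place 19 m³, 11 m³ left
container 10: place 17 m³, 13 m³ left
container 6: place 10 m³, 0 m³ left
container 7: place 10 m³, 0 m³ left
container 5: place 9 m³, 0 m³ left
container 8: place 8 m³, 2 m³ left
container 4: place 7 m³, 0 m³ left
container 9: place 7 m³, 4 m³ left
container 10: place 6 m³, 7 m³ left
Final containers: [29] [26] [25] [23,7] [21,9] [20,10] [20,10] [20,8] [19,7] [17,6].

10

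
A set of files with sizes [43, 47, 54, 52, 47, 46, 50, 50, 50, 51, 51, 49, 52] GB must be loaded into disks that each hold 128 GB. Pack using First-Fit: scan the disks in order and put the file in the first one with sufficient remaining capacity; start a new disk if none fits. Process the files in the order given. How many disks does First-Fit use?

disk 1: place 43 GB, 85 GB left
disk 1: place 47 GB, 38 GB left
disk 2: place 54 GB, 74 GB left
disk 2: place 52 GB, 22 GB left
disk 3: place 47 GB, 81 GB left
disk 3: place 46 GB, 35 GB left
disk 4: place 50 GB, 78 GB left
disk 4: place 50 GB, 28 GB left
disk 5: place 50 GB, 78 GB left
disk 5: place 51 GB, 27 GB left
disk 6: place 51 GB, 77 GB left
disk 6: place 49 GB, 28 GB left
disk 7: place 52 GB, 76 GB left

7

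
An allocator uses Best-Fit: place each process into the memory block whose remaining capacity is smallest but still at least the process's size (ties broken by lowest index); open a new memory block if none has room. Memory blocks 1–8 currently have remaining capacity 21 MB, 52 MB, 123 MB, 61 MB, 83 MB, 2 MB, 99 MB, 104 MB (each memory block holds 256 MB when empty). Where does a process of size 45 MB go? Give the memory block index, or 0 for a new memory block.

Memory blocks with room: memory block 2 (52 MB), memory block 3 (123 MB), memory block 4 (61 MB), memory block 5 (83 MB), memory block 7 (99 MB), memory block 8 (104 MB).
Tightest fit is memory block 2 with 52 MB free.

2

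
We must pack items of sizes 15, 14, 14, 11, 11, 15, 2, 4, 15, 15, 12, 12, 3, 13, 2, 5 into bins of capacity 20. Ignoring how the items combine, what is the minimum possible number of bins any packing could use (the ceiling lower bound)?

Total size = 15 + 14 + 14 + 11 + 11 + 15 + 2 + 4 + 15 + 15 + 12 + 12 + 3 + 13 + 2 + 5 = 163.
⌈163 / 20⌉ = 9.

9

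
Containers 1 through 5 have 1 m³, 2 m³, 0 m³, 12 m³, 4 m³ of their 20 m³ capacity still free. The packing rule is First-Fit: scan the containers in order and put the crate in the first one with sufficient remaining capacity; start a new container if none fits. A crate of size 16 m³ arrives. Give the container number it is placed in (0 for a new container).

No container has ≥ 16 m³ free, so a new container is opened.

0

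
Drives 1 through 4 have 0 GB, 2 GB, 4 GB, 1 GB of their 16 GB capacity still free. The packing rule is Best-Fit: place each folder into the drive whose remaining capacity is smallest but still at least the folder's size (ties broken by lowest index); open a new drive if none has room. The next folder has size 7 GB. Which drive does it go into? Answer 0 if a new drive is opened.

No drive has ≥ 7 GB free, so a new drive is opened.

0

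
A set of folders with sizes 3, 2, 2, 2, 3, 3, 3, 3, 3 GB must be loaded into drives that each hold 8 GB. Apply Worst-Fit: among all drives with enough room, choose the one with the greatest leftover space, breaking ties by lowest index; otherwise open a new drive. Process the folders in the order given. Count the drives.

3 GB → drive 1 (remaining 5 GB)
2 GB → drive 1 (remaining 3 GB)
2 GB → drive 1 (remaining 1 GB)
2 GB → drive 2 (remaining 6 GB)
3 GB → drive 2 (remaining 3 GB)
3 GB → drive 2 (remaining 0 GB)
3 GB → drive 3 (remaining 5 GB)
3 GB → drive 3 (remaining 2 GB)
3 GB → drive 4 (remaining 5 GB)
Final drives: [3,2,2] [2,3,3] [3,3] [3].

4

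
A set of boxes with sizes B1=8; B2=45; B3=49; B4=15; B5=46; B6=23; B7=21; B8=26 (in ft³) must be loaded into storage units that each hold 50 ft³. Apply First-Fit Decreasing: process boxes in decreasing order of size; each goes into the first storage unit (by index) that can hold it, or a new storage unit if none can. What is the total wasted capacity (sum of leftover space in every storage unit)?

Sorted descending: 49, 46, 45, 26, 23, 21, 15, 8.
storage unit 1: place 49 ft³, 1 ft³ left
storage unit 2: place 46 ft³, 4 ft³ left
storage unit 3: place 45 ft³, 5 ft³ left
storage unit 4: place 26 ft³, 24 ft³ left
storage unit 4: place 23 ft³, 1 ft³ left
storage unit 5: place 21 ft³, 29 ft³ left
storage unit 5: place 15 ft³, 14 ft³ left
storage unit 5: place 8 ft³, 6 ft³ left
5 storage units × 50 ft³ = 250 ft³; used 233 ft³; unused 17 ft³.

17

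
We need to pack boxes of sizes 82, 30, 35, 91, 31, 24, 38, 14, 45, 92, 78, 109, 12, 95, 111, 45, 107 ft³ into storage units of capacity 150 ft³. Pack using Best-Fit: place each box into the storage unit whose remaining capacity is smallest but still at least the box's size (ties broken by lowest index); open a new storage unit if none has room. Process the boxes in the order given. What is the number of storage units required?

Put 82 ft³ in storage unit 1; 68 ft³ remain.
Put 30 ft³ in storage unit 1; 38 ft³ remain.
Put 35 ft³ in storage unit 1; 3 ft³ remain.
Put 91 ft³ in storage unit 2; 59 ft³ remain.
Put 31 ft³ in storage unit 2; 28 ft³ remain.
Put 24 ft³ in storage unit 2; 4 ft³ remain.
Put 38 ft³ in storage unit 3; 112 ft³ remain.
Put 14 ft³ in storage unit 3; 98 ft³ remain.
Put 45 ft³ in storage unit 3; 53 ft³ remain.
Put 92 ft³ in storage unit 4; 58 ft³ remain.
Put 78 ft³ in storage unit 5; 72 ft³ remain.
Put 109 ft³ in storage unit 6; 41 ft³ remain.
Put 12 ft³ in storage unit 6; 29 ft³ remain.
Put 95 ft³ in storage unit 7; 55 ft³ remain.
Put 111 ft³ in storage unit 8; 39 ft³ remain.
Put 45 ft³ in storage unit 3; 8 ft³ remain.
Put 107 ft³ in storage unit 9; 43 ft³ remain.
Final storage units: [82,30,35] [91,31,24] [38,14,45,45] [92] [78] [109,12] [95] [111] [107].

9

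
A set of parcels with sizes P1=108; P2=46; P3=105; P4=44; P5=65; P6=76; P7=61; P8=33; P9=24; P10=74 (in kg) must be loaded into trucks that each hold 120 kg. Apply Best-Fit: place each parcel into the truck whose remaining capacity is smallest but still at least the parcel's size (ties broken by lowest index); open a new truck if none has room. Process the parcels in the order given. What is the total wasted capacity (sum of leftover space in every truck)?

204

truck 1: place P1 (108 kg), 12 kg left
truck 2: place P2 (46 kg), 74 kg left
truck 3: place P3 (105 kg), 15 kg left
truck 2: place P4 (44 kg), 30 kg left
truck 4: place P5 (65 kg), 55 kg left
truck 5: place P6 (76 kg), 44 kg left
truck 6: place P7 (61 kg), 59 kg left
truck 5: place P8 (33 kg), 11 kg left
truck 2: place P9 (24 kg), 6 kg left
truck 7: place P10 (74 kg), 46 kg left
7 trucks × 120 kg = 840 kg; used 636 kg; unused 204 kg.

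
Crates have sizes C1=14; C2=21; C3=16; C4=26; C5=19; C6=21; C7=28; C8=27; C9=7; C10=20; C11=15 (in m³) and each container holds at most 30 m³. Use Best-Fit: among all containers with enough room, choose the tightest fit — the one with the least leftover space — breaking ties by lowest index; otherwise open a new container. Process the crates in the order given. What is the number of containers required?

9 containers

C1 (14 m³) → container 1 (remaining 16 m³)
C2 (21 m³) → container 2 (remaining 9 m³)
C3 (16 m³) → container 1 (remaining 0 m³)
C4 (26 m³) → container 3 (remaining 4 m³)
C5 (19 m³) → container 4 (remaining 11 m³)
C6 (21 m³) → container 5 (remaining 9 m³)
C7 (28 m³) → container 6 (remaining 2 m³)
C8 (27 m³) → container 7 (remaining 3 m³)
C9 (7 m³) → container 2 (remaining 2 m³)
C10 (20 m³) → container 8 (remaining 10 m³)
C11 (15 m³) → container 9 (remaining 15 m³)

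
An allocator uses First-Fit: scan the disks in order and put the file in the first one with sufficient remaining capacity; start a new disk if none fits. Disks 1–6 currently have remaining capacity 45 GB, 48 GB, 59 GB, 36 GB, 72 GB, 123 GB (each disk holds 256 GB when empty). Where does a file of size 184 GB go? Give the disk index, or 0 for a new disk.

0

No disk has ≥ 184 GB free, so a new disk is opened.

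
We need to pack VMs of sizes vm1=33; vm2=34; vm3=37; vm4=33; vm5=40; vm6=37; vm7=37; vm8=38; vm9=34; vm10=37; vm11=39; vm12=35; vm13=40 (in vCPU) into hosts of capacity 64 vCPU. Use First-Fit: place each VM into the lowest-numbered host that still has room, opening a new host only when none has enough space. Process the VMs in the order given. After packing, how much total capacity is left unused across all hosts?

358

vm1 (33 vCPU) → host 1 (remaining 31 vCPU)
vm2 (34 vCPU) → host 2 (remaining 30 vCPU)
vm3 (37 vCPU) → host 3 (remaining 27 vCPU)
vm4 (33 vCPU) → host 4 (remaining 31 vCPU)
vm5 (40 vCPU) → host 5 (remaining 24 vCPU)
vm6 (37 vCPU) → host 6 (remaining 27 vCPU)
vm7 (37 vCPU) → host 7 (remaining 27 vCPU)
vm8 (38 vCPU) → host 8 (remaining 26 vCPU)
vm9 (34 vCPU) → host 9 (remaining 30 vCPU)
vm10 (37 vCPU) → host 10 (remaining 27 vCPU)
vm11 (39 vCPU) → host 11 (remaining 25 vCPU)
vm12 (35 vCPU) → host 12 (remaining 29 vCPU)
vm13 (40 vCPU) → host 13 (remaining 24 vCPU)
13 hosts × 64 vCPU = 832 vCPU; used 474 vCPU; unused 358 vCPU.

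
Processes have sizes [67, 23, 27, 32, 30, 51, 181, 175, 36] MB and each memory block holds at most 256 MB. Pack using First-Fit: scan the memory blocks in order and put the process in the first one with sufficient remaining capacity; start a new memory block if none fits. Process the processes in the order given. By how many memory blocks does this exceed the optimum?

First-Fit: [67,23,27,32,30,51] [181,36] [175] → 3 memory blocks.
Total size 622 MB; any packing needs at least ⌈622/256⌉ = 3 memory blocks.
So 3 is already optimal.

0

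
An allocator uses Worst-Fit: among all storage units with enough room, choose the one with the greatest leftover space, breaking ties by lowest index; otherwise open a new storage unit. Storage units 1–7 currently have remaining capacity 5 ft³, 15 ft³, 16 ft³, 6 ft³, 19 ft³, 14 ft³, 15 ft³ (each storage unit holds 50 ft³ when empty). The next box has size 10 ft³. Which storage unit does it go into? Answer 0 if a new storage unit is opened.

5

Storage units with room: storage unit 2 (15 ft³), storage unit 3 (16 ft³), storage unit 5 (19 ft³), storage unit 6 (14 ft³), storage unit 7 (15 ft³).
Most room is storage unit 5 with 19 ft³ free.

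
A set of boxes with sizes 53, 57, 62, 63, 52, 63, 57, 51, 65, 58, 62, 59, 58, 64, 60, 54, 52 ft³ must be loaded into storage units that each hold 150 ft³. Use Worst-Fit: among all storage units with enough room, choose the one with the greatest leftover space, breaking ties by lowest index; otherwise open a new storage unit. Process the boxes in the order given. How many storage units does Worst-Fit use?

Put 53 ft³ in storage unit 1; 97 ft³ remain.
Put 57 ft³ in storage unit 1; 40 ft³ remain.
Put 62 ft³ in storage unit 2; 88 ft³ remain.
Put 63 ft³ in storage unit 2; 25 ft³ remain.
Put 52 ft³ in storage unit 3; 98 ft³ remain.
Put 63 ft³ in storage unit 3; 35 ft³ remain.
Put 57 ft³ in storage unit 4; 93 ft³ remain.
Put 51 ft³ in storage unit 4; 42 ft³ remain.
Put 65 ft³ in storage unit 5; 85 ft³ remain.
Put 58 ft³ in storage unit 5; 27 ft³ remain.
Put 62 ft³ in storage unit 6; 88 ft³ remain.
Put 59 ft³ in storage unit 6; 29 ft³ remain.
Put 58 ft³ in storage unit 7; 92 ft³ remain.
Put 64 ft³ in storage unit 7; 28 ft³ remain.
Put 60 ft³ in storage unit 8; 90 ft³ remain.
Put 54 ft³ in storage unit 8; 36 ft³ remain.
Put 52 ft³ in storage unit 9; 98 ft³ remain.
Final storage units: [53,57] [62,63] [52,63] [57,51] [65,58] [62,59] [58,64] [60,54] [52].

9 storage units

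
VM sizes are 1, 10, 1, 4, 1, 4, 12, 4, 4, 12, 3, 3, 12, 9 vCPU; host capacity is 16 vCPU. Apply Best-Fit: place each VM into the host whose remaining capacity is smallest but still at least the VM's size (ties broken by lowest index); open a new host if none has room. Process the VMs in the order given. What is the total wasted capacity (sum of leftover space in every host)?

host 1: place 1 vCPU, 15 vCPU left
host 1: place 10 vCPU, 5 vCPU left
host 1: place 1 vCPU, 4 vCPU left
host 1: place 4 vCPU, 0 vCPU left
host 2: place 1 vCPU, 15 vCPU left
host 2: place 4 vCPU, 11 vCPU left
host 3: place 12 vCPU, 4 vCPU left
host 3: place 4 vCPU, 0 vCPU left
host 2: place 4 vCPU, 7 vCPU left
host 4: place 12 vCPU, 4 vCPU left
host 4: place 3 vCPU, 1 vCPU left
host 2: place 3 vCPU, 4 vCPU left
host 5: place 12 vCPU, 4 vCPU left
host 6: place 9 vCPU, 7 vCPU left
6 hosts × 16 vCPU = 96 vCPU; used 80 vCPU; unused 16 vCPU.

16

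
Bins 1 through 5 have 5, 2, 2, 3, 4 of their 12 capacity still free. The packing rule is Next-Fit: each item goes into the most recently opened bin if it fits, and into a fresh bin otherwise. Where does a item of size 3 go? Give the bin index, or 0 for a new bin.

Next-Fit only looks at bin 5, which has 4 free.
3 fits there.

5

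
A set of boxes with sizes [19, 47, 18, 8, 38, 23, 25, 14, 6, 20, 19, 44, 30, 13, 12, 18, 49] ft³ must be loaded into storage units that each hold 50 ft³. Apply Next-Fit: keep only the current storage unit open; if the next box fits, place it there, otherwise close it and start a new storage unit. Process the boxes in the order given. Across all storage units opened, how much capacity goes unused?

147

storage unit 1: place 19 ft³, 31 ft³ left
storage unit 2: place 47 ft³, 3 ft³ left
storage unit 3: place 18 ft³, 32 ft³ left
storage unit 3: place 8 ft³, 24 ft³ left
storage unit 4: place 38 ft³, 12 ft³ left
storage unit 5: place 23 ft³, 27 ft³ left
storage unit 5: place 25 ft³, 2 ft³ left
storage unit 6: place 14 ft³, 36 ft³ left
storage unit 6: place 6 ft³, 30 ft³ left
storage unit 6: place 20 ft³, 10 ft³ left
storage unit 7: place 19 ft³, 31 ft³ left
storage unit 8: place 44 ft³, 6 ft³ left
storage unit 9: place 30 ft³, 20 ft³ left
storage unit 9: place 13 ft³, 7 ft³ left
storage unit 10: place 12 ft³, 38 ft³ left
storage unit 10: place 18 ft³, 20 ft³ left
storage unit 11: place 49 ft³, 1 ft³ left
11 storage units × 50 ft³ = 550 ft³; used 403 ft³; unused 147 ft³.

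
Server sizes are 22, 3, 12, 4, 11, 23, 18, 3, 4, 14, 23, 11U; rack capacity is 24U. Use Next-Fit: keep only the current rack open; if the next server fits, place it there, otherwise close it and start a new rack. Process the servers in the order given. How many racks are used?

8

22U → rack 1 (remaining 2U)
3U → rack 2 (remaining 21U)
12U → rack 2 (remaining 9U)
4U → rack 2 (remaining 5U)
11U → rack 3 (remaining 13U)
23U → rack 4 (remaining 1U)
18U → rack 5 (remaining 6U)
3U → rack 5 (remaining 3U)
4U → rack 6 (remaining 20U)
14U → rack 6 (remaining 6U)
23U → rack 7 (remaining 1U)
11U → rack 8 (remaining 13U)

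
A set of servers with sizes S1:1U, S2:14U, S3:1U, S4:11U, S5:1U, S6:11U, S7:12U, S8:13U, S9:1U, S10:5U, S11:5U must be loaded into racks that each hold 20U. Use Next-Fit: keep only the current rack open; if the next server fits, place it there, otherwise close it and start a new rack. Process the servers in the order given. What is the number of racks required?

6

S1 (1U) → rack 1 (remaining 19U)
S2 (14U) → rack 1 (remaining 5U)
S3 (1U) → rack 1 (remaining 4U)
S4 (11U) → rack 2 (remaining 9U)
S5 (1U) → rack 2 (remaining 8U)
S6 (11U) → rack 3 (remaining 9U)
S7 (12U) → rack 4 (remaining 8U)
S8 (13U) → rack 5 (remaining 7U)
S9 (1U) → rack 5 (remaining 6U)
S10 (5U) → rack 5 (remaining 1U)
S11 (5U) → rack 6 (remaining 15U)
Final racks: [1,14,1] [11,1] [11] [12] [13,1,5] [5].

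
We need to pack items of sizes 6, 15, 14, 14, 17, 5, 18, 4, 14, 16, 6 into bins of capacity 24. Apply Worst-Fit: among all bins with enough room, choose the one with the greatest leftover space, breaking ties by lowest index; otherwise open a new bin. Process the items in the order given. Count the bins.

7

6 → bin 1 (remaining 18)
15 → bin 1 (remaining 3)
14 → bin 2 (remaining 10)
14 → bin 3 (remaining 10)
17 → bin 4 (remaining 7)
5 → bin 2 (remaining 5)
18 → bin 5 (remaining 6)
4 → bin 3 (remaining 6)
14 → bin 6 (remaining 10)
16 → bin 7 (remaining 8)
6 → bin 6 (remaining 4)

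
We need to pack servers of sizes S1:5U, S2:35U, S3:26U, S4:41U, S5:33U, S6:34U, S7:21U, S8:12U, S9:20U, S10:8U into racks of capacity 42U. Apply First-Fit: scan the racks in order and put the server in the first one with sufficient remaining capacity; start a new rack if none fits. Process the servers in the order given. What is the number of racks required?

S1 (5U) → rack 1 (remaining 37U)
S2 (35U) → rack 1 (remaining 2U)
S3 (26U) → rack 2 (remaining 16U)
S4 (41U) → rack 3 (remaining 1U)
S5 (33U) → rack 4 (remaining 9U)
S6 (34U) → rack 5 (remaining 8U)
S7 (21U) → rack 6 (remaining 21U)
S8 (12U) → rack 2 (remaining 4U)
S9 (20U) → rack 6 (remaining 1U)
S10 (8U) → rack 4 (remaining 1U)
Final racks: [5,35] [26,12] [41] [33,8] [34] [21,20].

6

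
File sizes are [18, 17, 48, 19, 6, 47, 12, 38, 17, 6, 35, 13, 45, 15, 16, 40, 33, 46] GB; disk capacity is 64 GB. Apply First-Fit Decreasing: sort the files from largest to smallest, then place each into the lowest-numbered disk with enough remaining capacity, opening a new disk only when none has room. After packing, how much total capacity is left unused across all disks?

Sorted descending: 48, 47, 46, 45, 40, 38, 35, 33, 19, 18, 17, 17, 16, 15, 13, 12, 6, 6.
Put 48 GB in disk 1; 16 GB remain.
Put 47 GB in disk 2; 17 GB remain.
Put 46 GB in disk 3; 18 GB remain.
Put 45 GB in disk 4; 19 GB remain.
Put 40 GB in disk 5; 24 GB remain.
Put 38 GB in disk 6; 26 GB remain.
Put 35 GB in disk 7; 29 GB remain.
Put 33 GB in disk 8; 31 GB remain.
Put 19 GB in disk 4; 0 GB remain.
Put 18 GB in disk 3; 0 GB remain.
Put 17 GB in disk 2; 0 GB remain.
Put 17 GB in disk 5; 7 GB remain.
Put 16 GB in disk 1; 0 GB remain.
Put 15 GB in disk 6; 11 GB remain.
Put 13 GB in disk 7; 16 GB remain.
Put 12 GB in disk 7; 4 GB remain.
Put 6 GB in disk 5; 1 GB remain.
Put 6 GB in disk 6; 5 GB remain.
8 disks × 64 GB = 512 GB; used 471 GB; unused 41 GB.

41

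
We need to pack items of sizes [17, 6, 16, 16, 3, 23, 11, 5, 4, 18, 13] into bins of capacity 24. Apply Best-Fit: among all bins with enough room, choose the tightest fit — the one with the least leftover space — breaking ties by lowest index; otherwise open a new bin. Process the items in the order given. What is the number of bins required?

6

bin 1: place 17, 7 left
bin 1: place 6, 1 left
bin 2: place 16, 8 left
bin 3: place 16, 8 left
bin 2: place 3, 5 left
bin 4: place 23, 1 left
bin 5: place 11, 13 left
bin 2: place 5, 0 left
bin 3: place 4, 4 left
bin 6: place 18, 6 left
bin 5: place 13, 0 left
Final bins: [17,6] [16,3,5] [16,4] [23] [11,13] [18].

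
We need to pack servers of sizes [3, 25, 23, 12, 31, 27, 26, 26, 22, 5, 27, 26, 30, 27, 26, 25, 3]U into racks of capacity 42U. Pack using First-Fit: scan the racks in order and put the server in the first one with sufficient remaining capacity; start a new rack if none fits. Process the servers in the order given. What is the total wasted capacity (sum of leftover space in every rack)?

182

Put 3U in rack 1; 39U remain.
Put 25U in rack 1; 14U remain.
Put 23U in rack 2; 19U remain.
Put 12U in rack 1; 2U remain.
Put 31U in rack 3; 11U remain.
Put 27U in rack 4; 15U remain.
Put 26U in rack 5; 16U remain.
Put 26U in rack 6; 16U remain.
Put 22U in rack 7; 20U remain.
Put 5U in rack 2; 14U remain.
Put 27U in rack 8; 15U remain.
Put 26U in rack 9; 16U remain.
Put 30U in rack 10; 12U remain.
Put 27U in rack 11; 15U remain.
Put 26U in rack 12; 16U remain.
Put 25U in rack 13; 17U remain.
Put 3U in rack 2; 11U remain.
13 racks × 42U = 546U; used 364U; unused 182U.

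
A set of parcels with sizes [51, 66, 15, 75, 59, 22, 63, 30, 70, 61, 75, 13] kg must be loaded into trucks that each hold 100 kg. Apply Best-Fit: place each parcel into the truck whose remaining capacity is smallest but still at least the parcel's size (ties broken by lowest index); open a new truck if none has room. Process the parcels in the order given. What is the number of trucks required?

8 trucks

truck 1: place 51 kg, 49 kg left
truck 2: place 66 kg, 34 kg left
truck 2: place 15 kg, 19 kg left
truck 3: place 75 kg, 25 kg left
truck 4: place 59 kg, 41 kg left
truck 3: place 22 kg, 3 kg left
truck 5: place 63 kg, 37 kg left
truck 5: place 30 kg, 7 kg left
truck 6: place 70 kg, 30 kg left
truck 7: place 61 kg, 39 kg left
truck 8: place 75 kg, 25 kg left
truck 2: place 13 kg, 6 kg left
Final trucks: [51] [66,15,13] [75,22] [59] [63,30] [70] [61] [75].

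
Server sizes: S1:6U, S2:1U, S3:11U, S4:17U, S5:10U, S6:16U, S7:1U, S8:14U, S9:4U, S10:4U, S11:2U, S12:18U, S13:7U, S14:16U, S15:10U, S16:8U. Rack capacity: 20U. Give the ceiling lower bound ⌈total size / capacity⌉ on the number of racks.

Total size = 6 + 1 + 11 + 17 + 10 + 16 + 1 + 14 + 4 + 4 + 2 + 18 + 7 + 16 + 10 + 8 = 145U.
⌈145 / 20⌉ = 8.

8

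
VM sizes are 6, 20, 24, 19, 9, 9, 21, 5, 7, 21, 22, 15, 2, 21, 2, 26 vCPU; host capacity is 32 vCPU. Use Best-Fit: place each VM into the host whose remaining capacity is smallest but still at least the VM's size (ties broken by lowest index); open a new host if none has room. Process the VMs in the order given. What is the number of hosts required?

9

host 1: place 6 vCPU, 26 vCPU left
host 1: place 20 vCPU, 6 vCPU left
host 2: place 24 vCPU, 8 vCPU left
host 3: place 19 vCPU, 13 vCPU left
host 3: place 9 vCPU, 4 vCPU left
host 4: place 9 vCPU, 23 vCPU left
host 4: place 21 vCPU, 2 vCPU left
host 1: place 5 vCPU, 1 vCPU left
host 2: place 7 vCPU, 1 vCPU left
host 5: place 21 vCPU, 11 vCPU left
host 6: place 22 vCPU, 10 vCPU left
host 7: place 15 vCPU, 17 vCPU left
host 4: place 2 vCPU, 0 vCPU left
host 8: place 21 vCPU, 11 vCPU left
host 3: place 2 vCPU, 2 vCPU left
host 9: place 26 vCPU, 6 vCPU left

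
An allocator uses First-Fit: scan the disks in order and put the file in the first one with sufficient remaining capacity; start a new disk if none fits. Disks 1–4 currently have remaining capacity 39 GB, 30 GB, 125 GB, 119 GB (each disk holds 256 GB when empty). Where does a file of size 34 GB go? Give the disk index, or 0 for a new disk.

1

Disks with room: disk 1 (39 GB), disk 3 (125 GB), disk 4 (119 GB).
The first with room is disk 1.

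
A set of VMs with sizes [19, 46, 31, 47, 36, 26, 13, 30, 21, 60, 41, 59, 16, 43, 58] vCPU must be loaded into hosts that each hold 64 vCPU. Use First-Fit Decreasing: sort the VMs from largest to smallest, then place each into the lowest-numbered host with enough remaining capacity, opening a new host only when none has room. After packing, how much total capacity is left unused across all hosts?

30

Sorted descending: 60, 59, 58, 47, 46, 43, 41, 36, 31, 30, 26, 21, 19, 16, 13.
Put 60 vCPU in host 1; 4 vCPU remain.
Put 59 vCPU in host 2; 5 vCPU remain.
Put 58 vCPU in host 3; 6 vCPU remain.
Put 47 vCPU in host 4; 17 vCPU remain.
Put 46 vCPU in host 5; 18 vCPU remain.
Put 43 vCPU in host 6; 21 vCPU remain.
Put 41 vCPU in host 7; 23 vCPU remain.
Put 36 vCPU in host 8; 28 vCPU remain.
Put 31 vCPU in host 9; 33 vCPU remain.
Put 30 vCPU in host 9; 3 vCPU remain.
Put 26 vCPU in host 8; 2 vCPU remain.
Put 21 vCPU in host 6; 0 vCPU remain.
Put 19 vCPU in host 7; 4 vCPU remain.
Put 16 vCPU in host 4; 1 vCPU remain.
Put 13 vCPU in host 5; 5 vCPU remain.
9 hosts × 64 vCPU = 576 vCPU; used 546 vCPU; unused 30 vCPU.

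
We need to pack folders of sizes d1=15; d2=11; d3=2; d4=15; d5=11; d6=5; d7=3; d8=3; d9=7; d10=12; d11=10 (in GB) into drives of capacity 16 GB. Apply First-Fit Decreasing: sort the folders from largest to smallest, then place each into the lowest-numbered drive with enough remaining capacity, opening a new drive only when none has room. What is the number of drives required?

7

Sorted descending: 15, 15, 12, 11, 11, 10, 7, 5, 3, 3, 2.
drive 1: place 15 GB, 1 GB left
drive 2: place 15 GB, 1 GB left
drive 3: place 12 GB, 4 GB left
drive 4: place 11 GB, 5 GB left
drive 5: place 11 GB, 5 GB left
drive 6: place 10 GB, 6 GB left
drive 7: place 7 GB, 9 GB left
drive 4: place 5 GB, 0 GB left
drive 3: place 3 GB, 1 GB left
drive 5: place 3 GB, 2 GB left
drive 5: place 2 GB, 0 GB left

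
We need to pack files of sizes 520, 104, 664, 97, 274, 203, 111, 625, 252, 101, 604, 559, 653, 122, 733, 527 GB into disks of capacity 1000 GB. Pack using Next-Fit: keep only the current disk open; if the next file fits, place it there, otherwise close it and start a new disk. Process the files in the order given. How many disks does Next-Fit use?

9

disk 1: place 520 GB, 480 GB left
disk 1: place 104 GB, 376 GB left
disk 2: place 664 GB, 336 GB left
disk 2: place 97 GB, 239 GB left
disk 3: place 274 GB, 726 GB left
disk 3: place 203 GB, 523 GB left
disk 3: place 111 GB, 412 GB left
disk 4: place 625 GB, 375 GB left
disk 4: place 252 GB, 123 GB left
disk 4: place 101 GB, 22 GB left
disk 5: place 604 GB, 396 GB left
disk 6: place 559 GB, 441 GB left
disk 7: place 653 GB, 347 GB left
disk 7: place 122 GB, 225 GB left
disk 8: place 733 GB, 267 GB left
disk 9: place 527 GB, 473 GB left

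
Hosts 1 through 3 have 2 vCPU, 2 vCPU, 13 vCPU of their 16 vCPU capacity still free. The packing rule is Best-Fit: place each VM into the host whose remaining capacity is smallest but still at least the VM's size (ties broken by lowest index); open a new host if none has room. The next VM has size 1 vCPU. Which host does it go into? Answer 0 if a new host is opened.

1

Hosts with room: host 1 (2 vCPU), host 2 (2 vCPU), host 3 (13 vCPU).
Tightest fit is host 1 with 2 vCPU free.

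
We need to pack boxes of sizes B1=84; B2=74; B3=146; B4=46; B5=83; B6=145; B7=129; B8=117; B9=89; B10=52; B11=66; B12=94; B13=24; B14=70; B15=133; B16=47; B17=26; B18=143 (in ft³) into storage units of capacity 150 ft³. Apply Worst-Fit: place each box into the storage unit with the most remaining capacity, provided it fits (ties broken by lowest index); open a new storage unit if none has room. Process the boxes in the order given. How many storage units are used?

12 storage units

B1 (84 ft³) → storage unit 1 (remaining 66 ft³)
B2 (74 ft³) → storage unit 2 (remaining 76 ft³)
B3 (146 ft³) → storage unit 3 (remaining 4 ft³)
B4 (46 ft³) → storage unit 2 (remaining 30 ft³)
B5 (83 ft³) → storage unit 4 (remaining 67 ft³)
B6 (145 ft³) → storage unit 5 (remaining 5 ft³)
B7 (129 ft³) → storage unit 6 (remaining 21 ft³)
B8 (117 ft³) → storage unit 7 (remaining 33 ft³)
B9 (89 ft³) → storage unit 8 (remaining 61 ft³)
B10 (52 ft³) → storage unit 4 (remaining 15 ft³)
B11 (66 ft³) → storage unit 1 (remaining 0 ft³)
B12 (94 ft³) → storage unit 9 (remaining 56 ft³)
B13 (24 ft³) → storage unit 8 (remaining 37 ft³)
B14 (70 ft³) → storage unit 10 (remaining 80 ft³)
B15 (133 ft³) → storage unit 11 (remaining 17 ft³)
B16 (47 ft³) → storage unit 10 (remaining 33 ft³)
B17 (26 ft³) → storage unit 9 (remaining 30 ft³)
B18 (143 ft³) → storage unit 12 (remaining 7 ft³)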